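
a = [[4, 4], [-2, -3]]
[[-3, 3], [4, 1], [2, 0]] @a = [[-18, -21], [14, 13], [8, 8]]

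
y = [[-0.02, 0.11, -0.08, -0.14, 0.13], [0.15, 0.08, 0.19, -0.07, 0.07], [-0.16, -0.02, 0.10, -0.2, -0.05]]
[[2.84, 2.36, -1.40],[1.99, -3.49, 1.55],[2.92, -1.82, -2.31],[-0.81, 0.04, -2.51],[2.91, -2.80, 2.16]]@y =[[0.52, 0.53, 0.08, -0.28, 0.6],[-0.81, -0.09, -0.67, -0.34, -0.06],[0.04, 0.22, -0.81, 0.18, 0.37],[0.42, -0.04, -0.18, 0.61, 0.02],[-0.82, 0.05, -0.55, -0.64, 0.07]]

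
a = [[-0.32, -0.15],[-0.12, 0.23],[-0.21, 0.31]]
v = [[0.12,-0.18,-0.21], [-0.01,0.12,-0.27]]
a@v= [[-0.04, 0.04, 0.11], [-0.02, 0.05, -0.04], [-0.03, 0.08, -0.04]]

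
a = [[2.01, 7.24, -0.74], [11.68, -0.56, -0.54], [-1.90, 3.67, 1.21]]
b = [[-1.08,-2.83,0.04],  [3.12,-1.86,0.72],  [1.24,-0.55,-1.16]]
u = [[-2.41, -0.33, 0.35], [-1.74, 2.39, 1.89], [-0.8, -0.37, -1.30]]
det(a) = -123.20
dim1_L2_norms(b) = [3.03, 3.7, 1.78]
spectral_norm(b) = 3.95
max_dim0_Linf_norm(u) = 2.41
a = u @ b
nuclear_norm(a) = 21.43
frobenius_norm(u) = 4.56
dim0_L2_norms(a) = [12.0, 8.14, 1.52]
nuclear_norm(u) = 7.05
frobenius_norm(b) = 5.11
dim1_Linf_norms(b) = [2.83, 3.12, 1.24]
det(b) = -15.50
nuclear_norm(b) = 8.23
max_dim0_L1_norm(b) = 5.44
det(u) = 7.94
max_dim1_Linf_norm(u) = 2.41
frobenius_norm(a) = 14.58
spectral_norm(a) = 12.03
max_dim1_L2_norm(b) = 3.7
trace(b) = -4.10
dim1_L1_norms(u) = [3.09, 6.02, 2.47]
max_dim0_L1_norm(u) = 4.95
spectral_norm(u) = 3.80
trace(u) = -1.32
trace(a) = 2.66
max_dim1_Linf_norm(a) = 11.68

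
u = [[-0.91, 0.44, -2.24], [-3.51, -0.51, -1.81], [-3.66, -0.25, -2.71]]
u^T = [[-0.91, -3.51, -3.66],[0.44, -0.51, -0.25],[-2.24, -1.81, -2.71]]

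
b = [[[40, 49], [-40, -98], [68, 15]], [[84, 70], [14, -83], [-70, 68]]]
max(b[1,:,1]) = 70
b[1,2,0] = -70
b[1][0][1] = 70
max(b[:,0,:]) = 84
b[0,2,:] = [68, 15]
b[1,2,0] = -70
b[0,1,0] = -40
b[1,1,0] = 14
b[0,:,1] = [49, -98, 15]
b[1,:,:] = [[84, 70], [14, -83], [-70, 68]]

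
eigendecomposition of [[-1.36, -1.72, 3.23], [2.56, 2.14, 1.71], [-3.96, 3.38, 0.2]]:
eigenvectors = [[(0.03+0.66j), 0.03-0.66j, (0.12+0j)], [0.36-0.05j, (0.36+0.05j), 0.79+0.00j], [-0.66+0.00j, -0.66-0.00j, (0.61+0j)]]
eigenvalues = [(-1.43+4.19j), (-1.43-4.19j), (3.83+0j)]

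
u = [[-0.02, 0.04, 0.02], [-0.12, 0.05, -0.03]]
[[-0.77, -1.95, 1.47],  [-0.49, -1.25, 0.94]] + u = [[-0.79, -1.91, 1.49], [-0.61, -1.20, 0.91]]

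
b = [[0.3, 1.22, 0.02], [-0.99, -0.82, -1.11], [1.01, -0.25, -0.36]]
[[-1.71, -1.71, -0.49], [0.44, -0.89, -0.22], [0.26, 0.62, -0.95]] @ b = [[0.68, -0.56, 2.04], [0.79, 1.32, 1.08], [-1.50, 0.05, -0.34]]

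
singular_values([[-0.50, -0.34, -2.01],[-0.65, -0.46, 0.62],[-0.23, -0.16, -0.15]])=[2.15, 0.96, 0.0]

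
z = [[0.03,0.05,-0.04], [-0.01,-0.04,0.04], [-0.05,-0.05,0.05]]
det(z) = -0.00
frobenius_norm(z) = 0.13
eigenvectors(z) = [[0.48, -0.61, -0.00], [-0.38, 0.78, -0.62], [-0.79, 0.11, -0.78]]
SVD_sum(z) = [[0.03,0.05,-0.04], [-0.02,-0.04,0.03], [-0.04,-0.06,0.05]] + [[-0.0, 0.00, -0.0], [0.01, -0.01, 0.0], [-0.01, 0.0, -0.0]] + [[0.00, 0.0, 0.0], [0.0, 0.00, 0.00], [0.00, 0.0, 0.0]]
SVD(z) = [[-0.57,  0.11,  0.81], [0.44,  -0.79,  0.42], [0.69,  0.60,  0.4]] @ diag([0.12379528734469236, 0.021011202807824238, 0.005766817823855142]) @ [[-0.45,-0.65,0.61], [-0.89,0.35,-0.29], [0.02,0.67,0.74]]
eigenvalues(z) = [0.06, -0.03, 0.01]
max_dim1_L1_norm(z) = 0.15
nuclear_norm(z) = 0.15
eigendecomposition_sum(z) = [[0.04, 0.03, -0.03], [-0.03, -0.03, 0.02], [-0.06, -0.06, 0.04]] + [[-0.01, 0.02, -0.01], [0.01, -0.02, 0.02], [0.0, -0.0, 0.0]] + [[0.00, 0.0, 0.00],[0.01, 0.01, 0.0],[0.01, 0.01, 0.00]]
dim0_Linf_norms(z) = [0.05, 0.05, 0.05]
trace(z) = 0.04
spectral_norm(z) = 0.12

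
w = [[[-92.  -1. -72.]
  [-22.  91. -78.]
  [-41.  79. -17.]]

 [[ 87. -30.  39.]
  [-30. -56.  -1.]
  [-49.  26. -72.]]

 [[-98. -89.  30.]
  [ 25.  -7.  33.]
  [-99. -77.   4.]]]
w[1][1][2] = -1.0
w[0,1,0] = -22.0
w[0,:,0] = [-92.0, -22.0, -41.0]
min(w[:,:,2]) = -78.0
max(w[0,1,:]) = 91.0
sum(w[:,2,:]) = -246.0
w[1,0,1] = -30.0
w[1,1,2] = -1.0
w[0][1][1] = 91.0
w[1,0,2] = 39.0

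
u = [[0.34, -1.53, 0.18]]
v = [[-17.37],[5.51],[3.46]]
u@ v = [[-13.71]]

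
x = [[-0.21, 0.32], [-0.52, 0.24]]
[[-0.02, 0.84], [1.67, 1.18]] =x @ [[-4.63,-1.51],[-3.09,1.64]]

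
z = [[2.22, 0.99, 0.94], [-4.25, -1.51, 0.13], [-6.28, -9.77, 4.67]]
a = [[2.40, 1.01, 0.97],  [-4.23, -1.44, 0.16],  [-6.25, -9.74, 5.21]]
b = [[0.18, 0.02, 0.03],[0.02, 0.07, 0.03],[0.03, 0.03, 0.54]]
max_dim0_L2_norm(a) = 9.9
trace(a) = 6.17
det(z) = 36.12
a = z + b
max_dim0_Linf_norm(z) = 9.77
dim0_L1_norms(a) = [12.88, 12.19, 6.34]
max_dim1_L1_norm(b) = 0.6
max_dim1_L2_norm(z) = 12.52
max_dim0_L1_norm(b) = 0.6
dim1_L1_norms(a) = [4.38, 5.83, 21.2]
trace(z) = 5.38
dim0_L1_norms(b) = [0.23, 0.12, 0.6]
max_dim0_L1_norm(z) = 12.75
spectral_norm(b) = 0.54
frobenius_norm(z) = 13.56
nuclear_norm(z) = 17.33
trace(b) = 0.79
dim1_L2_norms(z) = [2.61, 4.51, 12.52]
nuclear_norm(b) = 0.79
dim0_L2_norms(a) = [7.92, 9.9, 5.3]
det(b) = 0.01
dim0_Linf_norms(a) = [6.25, 9.74, 5.21]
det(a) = 38.22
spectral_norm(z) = 13.09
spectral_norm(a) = 13.24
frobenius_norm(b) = 0.58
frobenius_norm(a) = 13.74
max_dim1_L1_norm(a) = 21.2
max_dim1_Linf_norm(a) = 9.74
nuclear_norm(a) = 17.64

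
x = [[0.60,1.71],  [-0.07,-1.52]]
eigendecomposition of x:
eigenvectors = [[1.0, -0.64], [-0.03, 0.77]]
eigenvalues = [0.54, -1.46]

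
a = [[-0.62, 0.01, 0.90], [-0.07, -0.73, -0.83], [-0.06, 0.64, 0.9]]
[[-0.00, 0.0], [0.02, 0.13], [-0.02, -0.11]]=a@[[0.09,-0.02], [-0.11,-0.16], [0.06,-0.01]]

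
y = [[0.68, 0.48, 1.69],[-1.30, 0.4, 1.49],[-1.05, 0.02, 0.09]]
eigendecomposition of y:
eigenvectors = [[0.24-0.55j, (0.24+0.55j), (0.01+0j)], [(0.7+0j), (0.7-0j), -0.96+0.00j], [0.30+0.25j, 0.30-0.25j, 0.27+0.00j]]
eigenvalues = [(0.59+1.55j), (0.59-1.55j), (-0.01+0j)]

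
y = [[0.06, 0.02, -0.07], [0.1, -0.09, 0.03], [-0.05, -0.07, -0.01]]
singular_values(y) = [0.14, 0.11, 0.06]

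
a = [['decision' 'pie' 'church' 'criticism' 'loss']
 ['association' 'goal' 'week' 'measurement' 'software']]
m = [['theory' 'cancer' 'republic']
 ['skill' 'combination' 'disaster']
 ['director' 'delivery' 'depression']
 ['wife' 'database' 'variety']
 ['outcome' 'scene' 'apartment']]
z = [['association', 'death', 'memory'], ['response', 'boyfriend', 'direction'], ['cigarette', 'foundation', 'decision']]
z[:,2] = ['memory', 'direction', 'decision']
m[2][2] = 'depression'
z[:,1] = ['death', 'boyfriend', 'foundation']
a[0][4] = 'loss'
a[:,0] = ['decision', 'association']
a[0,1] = 'pie'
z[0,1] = 'death'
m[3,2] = 'variety'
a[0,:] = ['decision', 'pie', 'church', 'criticism', 'loss']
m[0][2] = 'republic'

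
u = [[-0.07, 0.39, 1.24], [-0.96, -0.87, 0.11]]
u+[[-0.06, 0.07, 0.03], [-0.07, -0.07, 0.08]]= [[-0.13, 0.46, 1.27], [-1.03, -0.94, 0.19]]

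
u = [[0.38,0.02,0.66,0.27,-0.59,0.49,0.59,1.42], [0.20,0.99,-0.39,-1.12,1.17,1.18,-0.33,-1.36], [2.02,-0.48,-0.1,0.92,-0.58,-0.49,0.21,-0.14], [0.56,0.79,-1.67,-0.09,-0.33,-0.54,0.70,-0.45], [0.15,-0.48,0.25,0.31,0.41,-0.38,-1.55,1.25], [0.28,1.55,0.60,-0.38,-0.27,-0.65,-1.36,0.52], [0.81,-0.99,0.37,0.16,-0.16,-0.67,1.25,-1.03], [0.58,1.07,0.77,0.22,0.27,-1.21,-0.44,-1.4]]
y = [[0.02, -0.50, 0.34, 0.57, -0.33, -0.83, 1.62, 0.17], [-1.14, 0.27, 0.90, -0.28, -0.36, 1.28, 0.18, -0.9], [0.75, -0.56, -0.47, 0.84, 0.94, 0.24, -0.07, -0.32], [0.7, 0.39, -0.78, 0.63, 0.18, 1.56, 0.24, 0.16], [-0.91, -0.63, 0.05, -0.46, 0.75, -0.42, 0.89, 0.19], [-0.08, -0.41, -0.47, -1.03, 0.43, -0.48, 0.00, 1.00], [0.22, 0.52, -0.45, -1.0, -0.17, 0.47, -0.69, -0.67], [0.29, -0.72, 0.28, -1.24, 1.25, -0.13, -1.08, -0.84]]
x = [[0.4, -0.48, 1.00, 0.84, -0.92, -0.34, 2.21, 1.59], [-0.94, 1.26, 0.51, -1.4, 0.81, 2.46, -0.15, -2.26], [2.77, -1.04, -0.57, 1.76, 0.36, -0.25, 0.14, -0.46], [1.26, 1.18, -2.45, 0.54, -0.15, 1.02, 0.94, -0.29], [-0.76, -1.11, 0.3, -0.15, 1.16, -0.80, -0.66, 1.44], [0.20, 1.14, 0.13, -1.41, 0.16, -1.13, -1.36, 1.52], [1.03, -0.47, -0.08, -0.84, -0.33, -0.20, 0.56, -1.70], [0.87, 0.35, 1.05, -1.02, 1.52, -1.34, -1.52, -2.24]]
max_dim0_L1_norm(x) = 11.5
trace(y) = -0.81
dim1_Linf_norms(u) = [1.42, 1.36, 2.02, 1.67, 1.55, 1.55, 1.25, 1.4]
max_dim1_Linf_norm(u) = 2.02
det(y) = -3.97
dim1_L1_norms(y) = [4.38, 5.31, 4.19, 4.64, 4.3, 3.9, 4.19, 5.83]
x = u + y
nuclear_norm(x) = 22.78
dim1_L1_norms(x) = [7.78, 9.79, 7.35, 7.83, 6.38, 7.05, 5.21, 9.91]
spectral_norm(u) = 3.45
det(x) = -913.04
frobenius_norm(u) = 6.51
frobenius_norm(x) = 9.27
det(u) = -42.67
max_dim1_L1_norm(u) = 6.74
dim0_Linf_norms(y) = [1.14, 0.72, 0.9, 1.24, 1.25, 1.56, 1.62, 1.0]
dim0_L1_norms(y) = [4.11, 4.0, 3.74, 6.05, 4.41, 5.41, 4.77, 4.25]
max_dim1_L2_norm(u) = 2.67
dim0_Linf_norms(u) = [2.02, 1.55, 1.67, 1.12, 1.17, 1.21, 1.55, 1.42]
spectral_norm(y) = 3.05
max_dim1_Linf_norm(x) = 2.77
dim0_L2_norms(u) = [2.38, 2.57, 2.13, 1.58, 1.58, 2.16, 2.65, 2.99]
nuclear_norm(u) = 16.10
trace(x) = -0.02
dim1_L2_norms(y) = [2.04, 2.21, 1.69, 2.05, 1.73, 1.69, 1.64, 2.38]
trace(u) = 0.79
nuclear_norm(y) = 13.27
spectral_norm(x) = 5.40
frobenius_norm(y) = 5.50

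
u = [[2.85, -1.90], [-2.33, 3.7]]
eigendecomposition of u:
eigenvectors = [[-0.74,0.59],[-0.67,-0.8]]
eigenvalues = [1.13, 5.42]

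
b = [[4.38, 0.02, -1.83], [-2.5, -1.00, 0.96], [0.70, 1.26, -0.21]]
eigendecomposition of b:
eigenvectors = [[-0.91, -0.24, 0.38], [0.42, 0.66, -0.08], [-0.02, -0.72, 0.92]]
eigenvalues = [4.32, -1.13, -0.02]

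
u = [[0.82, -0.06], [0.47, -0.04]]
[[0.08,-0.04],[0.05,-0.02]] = u @ [[0.09, -0.05],[-0.17, -0.04]]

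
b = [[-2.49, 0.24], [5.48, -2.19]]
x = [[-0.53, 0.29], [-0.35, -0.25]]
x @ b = [[2.91,-0.76], [-0.50,0.46]]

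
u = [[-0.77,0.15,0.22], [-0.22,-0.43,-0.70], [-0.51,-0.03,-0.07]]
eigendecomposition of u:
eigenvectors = [[0.01-0.47j, 0.01+0.47j, -0.02+0.00j], [(0.81+0j), (0.81-0j), (-0.85+0j)], [(0.23-0.27j), 0.23+0.27j, (0.52+0j)]]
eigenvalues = [(-0.63+0.36j), (-0.63-0.36j), (-0+0j)]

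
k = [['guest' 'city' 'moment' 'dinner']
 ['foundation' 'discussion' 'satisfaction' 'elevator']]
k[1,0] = 'foundation'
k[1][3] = 'elevator'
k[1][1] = 'discussion'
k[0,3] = 'dinner'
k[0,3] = 'dinner'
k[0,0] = 'guest'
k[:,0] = ['guest', 'foundation']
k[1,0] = 'foundation'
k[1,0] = 'foundation'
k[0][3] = 'dinner'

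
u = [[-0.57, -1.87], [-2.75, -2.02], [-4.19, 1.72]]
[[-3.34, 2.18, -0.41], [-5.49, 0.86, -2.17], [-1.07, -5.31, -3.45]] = u@[[0.88,0.70,0.81], [1.52,-1.38,-0.03]]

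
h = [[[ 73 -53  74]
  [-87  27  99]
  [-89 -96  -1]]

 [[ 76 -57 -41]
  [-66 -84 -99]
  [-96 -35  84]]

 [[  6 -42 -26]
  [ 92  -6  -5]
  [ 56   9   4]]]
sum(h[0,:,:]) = -53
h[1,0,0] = 76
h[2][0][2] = -26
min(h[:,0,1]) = -57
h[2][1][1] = -6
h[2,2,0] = 56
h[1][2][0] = -96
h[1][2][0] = -96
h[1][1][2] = -99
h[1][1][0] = -66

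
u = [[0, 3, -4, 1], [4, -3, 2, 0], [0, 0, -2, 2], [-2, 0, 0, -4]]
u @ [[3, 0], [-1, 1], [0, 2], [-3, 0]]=[[-6, -5], [15, 1], [-6, -4], [6, 0]]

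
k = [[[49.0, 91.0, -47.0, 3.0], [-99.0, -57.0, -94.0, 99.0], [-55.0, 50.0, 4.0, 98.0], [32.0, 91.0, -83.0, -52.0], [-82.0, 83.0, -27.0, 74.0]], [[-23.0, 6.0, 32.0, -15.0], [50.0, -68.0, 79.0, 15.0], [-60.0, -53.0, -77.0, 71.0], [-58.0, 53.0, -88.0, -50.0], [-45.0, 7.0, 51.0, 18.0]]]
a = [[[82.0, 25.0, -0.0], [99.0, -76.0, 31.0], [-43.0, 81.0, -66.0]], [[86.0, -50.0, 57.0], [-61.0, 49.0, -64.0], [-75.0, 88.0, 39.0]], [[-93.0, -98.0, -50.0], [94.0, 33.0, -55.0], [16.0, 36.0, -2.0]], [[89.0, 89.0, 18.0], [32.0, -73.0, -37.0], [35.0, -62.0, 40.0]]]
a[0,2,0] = -43.0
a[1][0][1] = -50.0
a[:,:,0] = [[82.0, 99.0, -43.0], [86.0, -61.0, -75.0], [-93.0, 94.0, 16.0], [89.0, 32.0, 35.0]]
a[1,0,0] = 86.0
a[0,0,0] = 82.0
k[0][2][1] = 50.0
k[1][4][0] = -45.0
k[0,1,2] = -94.0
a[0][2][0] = -43.0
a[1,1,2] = -64.0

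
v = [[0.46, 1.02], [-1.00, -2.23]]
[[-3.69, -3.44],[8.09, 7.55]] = v @[[3.15, 5.54], [-5.04, -5.87]]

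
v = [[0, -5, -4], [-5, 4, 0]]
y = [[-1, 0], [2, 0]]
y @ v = [[0, 5, 4], [0, -10, -8]]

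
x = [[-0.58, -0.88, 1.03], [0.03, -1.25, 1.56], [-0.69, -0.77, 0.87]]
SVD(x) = [[-0.53, 0.39, -0.76], [-0.71, -0.69, 0.14], [-0.47, 0.61, 0.64]] @ diag([2.7432918758302245, 0.6847860515960623, 0.004212783327161743]) @ [[0.22, 0.62, -0.75], [-0.97, 0.08, -0.22], [0.08, -0.78, -0.62]]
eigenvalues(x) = [(-0.48+0.92j), (-0.48-0.92j), (-0.01+0j)]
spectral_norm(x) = 2.74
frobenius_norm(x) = 2.83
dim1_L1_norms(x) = [2.49, 2.84, 2.33]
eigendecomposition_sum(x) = [[(-0.29+0.37j), (-0.44-0.22j), 0.51+0.32j],[(0.01+0.61j), -0.62+0.14j, (0.78-0.1j)],[-0.35+0.30j, -0.38-0.29j, (0.44+0.4j)]] + [[(-0.29-0.37j),(-0.44+0.22j),(0.51-0.32j)], [(0.01-0.61j),(-0.62-0.14j),(0.78+0.1j)], [(-0.35-0.3j),(-0.38+0.29j),(0.44-0.4j)]] + [[(-0-0j), 0.00-0.00j, 0j], [(0.01+0j), -0.00+0.00j, -0.01-0.00j], [(0.01+0j), (-0+0j), -0.01-0.00j]]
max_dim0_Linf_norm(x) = 1.56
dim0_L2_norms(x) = [0.9, 1.71, 2.06]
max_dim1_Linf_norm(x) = 1.56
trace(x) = -0.96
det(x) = -0.01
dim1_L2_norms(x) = [1.47, 2.0, 1.35]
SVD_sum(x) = [[-0.32, -0.90, 1.09],[-0.43, -1.21, 1.46],[-0.29, -0.80, 0.96]] + [[-0.26,0.02,-0.06], [0.46,-0.04,0.1], [-0.41,0.03,-0.09]] + [[-0.0, 0.0, 0.0], [0.0, -0.0, -0.0], [0.0, -0.00, -0.00]]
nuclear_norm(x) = 3.43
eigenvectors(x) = [[(0.41+0.33j), (0.41-0.33j), (-0.08+0j)], [(0.68+0j), 0.68-0.00j, (0.78+0j)], [0.33+0.39j, 0.33-0.39j, 0.62+0.00j]]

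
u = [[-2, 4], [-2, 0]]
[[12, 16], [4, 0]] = u @ [[-2, 0], [2, 4]]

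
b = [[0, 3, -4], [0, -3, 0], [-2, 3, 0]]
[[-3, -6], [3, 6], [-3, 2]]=b @ [[0, -4], [-1, -2], [0, 0]]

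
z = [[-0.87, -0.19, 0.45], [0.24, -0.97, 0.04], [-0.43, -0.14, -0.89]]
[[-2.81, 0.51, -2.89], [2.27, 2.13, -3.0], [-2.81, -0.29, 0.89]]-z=[[-1.94, 0.7, -3.34], [2.03, 3.1, -3.04], [-2.38, -0.15, 1.78]]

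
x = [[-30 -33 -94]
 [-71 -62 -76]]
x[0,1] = -33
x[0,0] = -30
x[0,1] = -33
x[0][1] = -33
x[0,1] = -33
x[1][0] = -71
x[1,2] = -76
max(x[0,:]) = -30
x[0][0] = -30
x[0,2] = -94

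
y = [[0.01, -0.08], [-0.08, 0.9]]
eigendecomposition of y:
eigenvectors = [[-1.0, 0.09], [-0.09, -1.0]]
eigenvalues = [0.0, 0.91]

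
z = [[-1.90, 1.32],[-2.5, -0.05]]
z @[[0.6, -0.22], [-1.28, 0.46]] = [[-2.83, 1.03], [-1.44, 0.53]]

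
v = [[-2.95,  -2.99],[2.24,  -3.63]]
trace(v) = -6.58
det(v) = 17.41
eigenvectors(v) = [[(0.76+0j), 0.76-0.00j],[(0.09-0.65j), (0.09+0.65j)]]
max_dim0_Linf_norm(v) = 3.63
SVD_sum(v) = [[-0.26, -3.21], [-0.28, -3.42]] + [[-2.69, 0.22], [2.52, -0.21]]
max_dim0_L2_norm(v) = 4.7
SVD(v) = [[0.68, 0.73], [0.73, -0.68]] @ diag([4.708843622166228, 3.696470173284838]) @ [[-0.08, -1.0], [-1.0, 0.08]]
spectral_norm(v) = 4.71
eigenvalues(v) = [(-3.29+2.57j), (-3.29-2.57j)]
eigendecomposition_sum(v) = [[-1.48+1.50j, -1.50-1.92j], [(1.12+1.44j), (-1.81+1.06j)]] + [[(-1.48-1.5j), (-1.5+1.92j)],[(1.12-1.44j), -1.81-1.06j]]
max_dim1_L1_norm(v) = 5.94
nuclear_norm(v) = 8.41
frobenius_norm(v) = 5.99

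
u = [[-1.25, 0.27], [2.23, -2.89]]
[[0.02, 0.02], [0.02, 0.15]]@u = [[0.02, -0.05], [0.31, -0.43]]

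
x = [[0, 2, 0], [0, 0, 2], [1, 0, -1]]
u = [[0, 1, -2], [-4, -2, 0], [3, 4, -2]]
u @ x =[[-2, 0, 4], [0, -8, -4], [-2, 6, 10]]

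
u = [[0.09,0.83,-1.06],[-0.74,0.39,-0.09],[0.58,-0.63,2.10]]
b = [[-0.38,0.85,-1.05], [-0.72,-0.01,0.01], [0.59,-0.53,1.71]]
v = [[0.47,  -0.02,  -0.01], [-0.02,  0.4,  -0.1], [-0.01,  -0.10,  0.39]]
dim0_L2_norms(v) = [0.47, 0.41, 0.4]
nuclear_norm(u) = 3.91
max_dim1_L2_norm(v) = 0.47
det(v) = 0.07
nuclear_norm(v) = 1.26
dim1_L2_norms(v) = [0.47, 0.41, 0.4]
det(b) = 0.65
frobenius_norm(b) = 2.46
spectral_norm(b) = 2.32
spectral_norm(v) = 0.50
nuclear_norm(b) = 3.42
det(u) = 1.06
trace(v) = 1.26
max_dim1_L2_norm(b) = 1.88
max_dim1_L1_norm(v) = 0.52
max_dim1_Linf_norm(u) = 2.1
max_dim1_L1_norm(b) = 2.83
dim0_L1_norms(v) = [0.5, 0.52, 0.5]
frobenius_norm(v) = 0.74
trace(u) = 2.58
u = v + b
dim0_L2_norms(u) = [0.94, 1.11, 2.35]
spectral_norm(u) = 2.61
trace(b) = 1.32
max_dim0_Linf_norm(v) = 0.47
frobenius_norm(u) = 2.77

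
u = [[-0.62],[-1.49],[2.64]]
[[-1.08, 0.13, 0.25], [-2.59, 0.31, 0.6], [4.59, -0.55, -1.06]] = u@ [[1.74,  -0.21,  -0.4]]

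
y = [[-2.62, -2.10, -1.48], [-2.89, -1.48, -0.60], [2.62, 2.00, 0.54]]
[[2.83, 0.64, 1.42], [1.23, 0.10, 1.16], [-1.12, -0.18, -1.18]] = y @ [[-0.04,0.13,-0.25], [-0.02,-0.13,-0.2], [-1.81,-0.48,-0.23]]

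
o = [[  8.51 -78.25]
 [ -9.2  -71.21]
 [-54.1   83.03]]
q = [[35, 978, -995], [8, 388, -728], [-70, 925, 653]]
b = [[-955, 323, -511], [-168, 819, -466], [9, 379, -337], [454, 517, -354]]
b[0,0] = -955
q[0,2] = -995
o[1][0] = -9.2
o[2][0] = -54.1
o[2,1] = 83.03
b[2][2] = -337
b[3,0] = 454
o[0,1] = -78.25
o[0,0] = 8.51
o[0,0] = 8.51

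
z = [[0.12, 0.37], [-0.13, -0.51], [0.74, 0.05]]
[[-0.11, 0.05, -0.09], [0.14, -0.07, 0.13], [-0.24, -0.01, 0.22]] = z@[[-0.31, -0.03, 0.32],[-0.2, 0.15, -0.34]]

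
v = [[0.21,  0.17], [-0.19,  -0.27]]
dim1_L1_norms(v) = [0.38, 0.46]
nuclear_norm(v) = 0.48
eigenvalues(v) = [0.13, -0.19]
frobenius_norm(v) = 0.43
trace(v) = -0.06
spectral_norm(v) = 0.42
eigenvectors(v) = [[0.90,-0.39], [-0.43,0.92]]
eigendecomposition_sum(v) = [[0.16, 0.07], [-0.08, -0.03]] + [[0.05,0.10],[-0.11,-0.24]]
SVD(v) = [[-0.63, 0.78], [0.78, 0.63]] @ diag([0.4226911188982329, 0.057725367080339644]) @ [[-0.66, -0.75], [0.75, -0.66]]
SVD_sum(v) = [[0.18,0.2], [-0.22,-0.25]] + [[0.03, -0.03], [0.03, -0.02]]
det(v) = -0.02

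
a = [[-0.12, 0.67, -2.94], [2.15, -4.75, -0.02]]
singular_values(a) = [5.27, 2.91]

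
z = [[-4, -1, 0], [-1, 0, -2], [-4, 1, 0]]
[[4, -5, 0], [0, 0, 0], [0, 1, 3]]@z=[[-11, -4, 10], [0, 0, 0], [-13, 3, -2]]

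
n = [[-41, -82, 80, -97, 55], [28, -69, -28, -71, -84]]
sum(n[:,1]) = -151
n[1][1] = -69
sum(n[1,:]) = -224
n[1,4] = -84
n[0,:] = [-41, -82, 80, -97, 55]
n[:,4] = [55, -84]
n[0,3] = -97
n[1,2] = -28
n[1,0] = 28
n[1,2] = -28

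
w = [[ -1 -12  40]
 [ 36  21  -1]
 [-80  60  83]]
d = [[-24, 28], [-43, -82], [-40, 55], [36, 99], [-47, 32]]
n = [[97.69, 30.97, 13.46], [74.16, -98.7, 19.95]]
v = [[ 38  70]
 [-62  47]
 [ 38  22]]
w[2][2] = 83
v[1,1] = 47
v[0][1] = 70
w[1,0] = 36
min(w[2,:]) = -80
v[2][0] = 38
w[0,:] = [-1, -12, 40]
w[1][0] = 36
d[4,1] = 32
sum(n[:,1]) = -67.73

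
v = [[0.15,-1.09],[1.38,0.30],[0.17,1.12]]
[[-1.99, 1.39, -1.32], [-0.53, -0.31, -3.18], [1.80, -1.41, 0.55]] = v @ [[-0.76, 0.05, -2.49], [1.72, -1.27, 0.87]]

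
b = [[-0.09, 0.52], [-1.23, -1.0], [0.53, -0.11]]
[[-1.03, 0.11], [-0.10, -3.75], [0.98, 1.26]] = b @ [[1.49, 2.52], [-1.73, 0.65]]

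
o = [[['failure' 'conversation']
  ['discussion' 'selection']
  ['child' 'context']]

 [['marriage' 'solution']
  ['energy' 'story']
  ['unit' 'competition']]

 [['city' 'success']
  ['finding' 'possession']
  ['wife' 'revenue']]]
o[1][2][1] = 'competition'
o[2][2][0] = 'wife'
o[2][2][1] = 'revenue'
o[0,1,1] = 'selection'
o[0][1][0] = 'discussion'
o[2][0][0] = 'city'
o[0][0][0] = 'failure'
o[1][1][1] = 'story'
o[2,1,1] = 'possession'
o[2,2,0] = 'wife'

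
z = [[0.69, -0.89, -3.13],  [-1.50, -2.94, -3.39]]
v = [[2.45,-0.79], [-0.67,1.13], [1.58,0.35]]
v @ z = [[2.88, 0.14, -4.99],[-2.16, -2.73, -1.73],[0.57, -2.44, -6.13]]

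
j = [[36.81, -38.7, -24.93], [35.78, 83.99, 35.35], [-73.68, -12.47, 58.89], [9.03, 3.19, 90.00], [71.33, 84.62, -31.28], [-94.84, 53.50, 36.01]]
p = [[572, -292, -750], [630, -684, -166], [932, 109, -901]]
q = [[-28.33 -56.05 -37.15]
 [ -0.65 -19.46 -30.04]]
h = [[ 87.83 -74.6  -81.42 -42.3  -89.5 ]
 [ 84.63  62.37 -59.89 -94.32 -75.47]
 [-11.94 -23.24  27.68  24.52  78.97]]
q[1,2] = -30.04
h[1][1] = 62.37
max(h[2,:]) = 78.97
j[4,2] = -31.28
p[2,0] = 932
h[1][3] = -94.32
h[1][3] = -94.32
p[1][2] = -166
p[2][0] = 932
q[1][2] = -30.04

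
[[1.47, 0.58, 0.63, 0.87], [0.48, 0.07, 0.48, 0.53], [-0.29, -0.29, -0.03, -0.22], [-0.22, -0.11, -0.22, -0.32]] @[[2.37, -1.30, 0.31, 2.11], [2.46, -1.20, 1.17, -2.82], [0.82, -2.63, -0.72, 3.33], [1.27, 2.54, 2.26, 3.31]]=[[6.53, -2.05, 2.65, 6.44], [2.38, -0.62, 1.08, 4.17], [-1.7, 0.25, -0.90, -0.62], [-1.38, 0.18, -0.76, -1.95]]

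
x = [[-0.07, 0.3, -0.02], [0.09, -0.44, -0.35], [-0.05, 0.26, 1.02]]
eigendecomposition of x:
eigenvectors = [[-0.63, 0.98, -0.09], [0.76, 0.21, -0.25], [-0.16, -0.00, 0.96]]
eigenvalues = [-0.44, -0.01, 0.96]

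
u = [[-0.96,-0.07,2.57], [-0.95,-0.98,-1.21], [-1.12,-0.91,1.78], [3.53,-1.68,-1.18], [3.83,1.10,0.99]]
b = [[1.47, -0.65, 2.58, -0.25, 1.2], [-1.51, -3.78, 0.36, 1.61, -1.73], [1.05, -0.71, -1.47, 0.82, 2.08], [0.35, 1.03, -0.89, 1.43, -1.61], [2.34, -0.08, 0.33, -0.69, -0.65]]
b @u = [[0.03, -0.07, 10.64], [3.69, -1.13, -2.28], [12.17, 2.87, 2.03], [-1.44, -4.4, -5.21], [-7.47, 0.06, 6.87]]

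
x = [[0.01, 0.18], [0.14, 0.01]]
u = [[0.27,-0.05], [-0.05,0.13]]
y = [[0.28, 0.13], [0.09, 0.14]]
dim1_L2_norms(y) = [0.31, 0.17]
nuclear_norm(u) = 0.40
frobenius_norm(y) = 0.35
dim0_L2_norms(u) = [0.27, 0.14]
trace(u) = 0.40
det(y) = 0.03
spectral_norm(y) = 0.34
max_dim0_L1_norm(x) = 0.19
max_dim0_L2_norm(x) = 0.18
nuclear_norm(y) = 0.42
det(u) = 0.03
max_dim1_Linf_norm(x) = 0.18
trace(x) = 0.02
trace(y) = 0.42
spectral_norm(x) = 0.18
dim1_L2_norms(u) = [0.27, 0.14]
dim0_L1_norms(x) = [0.15, 0.19]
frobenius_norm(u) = 0.31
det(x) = -0.03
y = u + x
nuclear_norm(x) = 0.32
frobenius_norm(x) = 0.23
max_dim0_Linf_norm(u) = 0.27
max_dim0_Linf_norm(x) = 0.18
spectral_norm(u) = 0.29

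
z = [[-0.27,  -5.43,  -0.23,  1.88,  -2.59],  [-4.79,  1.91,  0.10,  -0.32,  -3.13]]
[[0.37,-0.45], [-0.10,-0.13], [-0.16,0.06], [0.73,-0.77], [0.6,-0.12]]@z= [[2.06,-2.87,-0.13,0.84,0.45],  [0.65,0.29,0.01,-0.15,0.67],  [-0.24,0.98,0.04,-0.32,0.23],  [3.49,-5.43,-0.24,1.62,0.52],  [0.41,-3.49,-0.15,1.17,-1.18]]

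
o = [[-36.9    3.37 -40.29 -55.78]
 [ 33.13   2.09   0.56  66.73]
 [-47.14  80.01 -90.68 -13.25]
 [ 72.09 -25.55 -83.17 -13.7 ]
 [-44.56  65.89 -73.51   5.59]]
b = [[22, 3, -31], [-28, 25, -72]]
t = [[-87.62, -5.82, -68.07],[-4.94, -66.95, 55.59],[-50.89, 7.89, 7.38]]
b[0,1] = 3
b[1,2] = -72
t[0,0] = -87.62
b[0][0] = 22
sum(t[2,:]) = -35.62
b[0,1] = 3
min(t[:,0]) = -87.62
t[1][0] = -4.94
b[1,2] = -72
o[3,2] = -83.17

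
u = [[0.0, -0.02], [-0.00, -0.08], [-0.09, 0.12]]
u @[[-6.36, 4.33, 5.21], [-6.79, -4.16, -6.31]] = [[0.14, 0.08, 0.13], [0.54, 0.33, 0.5], [-0.24, -0.89, -1.23]]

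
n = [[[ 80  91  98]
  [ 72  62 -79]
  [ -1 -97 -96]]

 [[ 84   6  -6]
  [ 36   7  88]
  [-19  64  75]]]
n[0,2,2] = -96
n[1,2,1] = 64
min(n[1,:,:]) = -19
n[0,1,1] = 62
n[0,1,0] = 72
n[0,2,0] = -1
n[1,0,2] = -6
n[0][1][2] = -79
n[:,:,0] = [[80, 72, -1], [84, 36, -19]]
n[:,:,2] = [[98, -79, -96], [-6, 88, 75]]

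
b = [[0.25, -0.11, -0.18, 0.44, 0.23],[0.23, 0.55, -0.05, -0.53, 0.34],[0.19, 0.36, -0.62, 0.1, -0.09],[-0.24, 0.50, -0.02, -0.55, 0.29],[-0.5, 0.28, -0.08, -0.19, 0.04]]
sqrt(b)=[[(0.71-0.01j), -0.21+0.00j, (-0.14+0.09j), 0.50-0.09j, (0.14+0.07j)],[(0.14+0.01j), 0.94-0.24j, (-0.06+0.02j), (-0.78+0.5j), (0.42-0.33j)],[0.13-0.03j, 0.42-0.35j, (-0.03+0.77j), -0.34-0.02j, (0.17+0.07j)],[-0.27+0.01j, 0.55-0.23j, (-0.04+0.06j), (-0.38+0.42j), 0.46-0.28j],[(-0.48-0.02j), 0.15+0.07j, (-0.03+0.15j), -0.3j, 0.40+0.21j]]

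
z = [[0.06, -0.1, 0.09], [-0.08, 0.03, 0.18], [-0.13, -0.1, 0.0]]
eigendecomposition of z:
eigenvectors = [[(0.69+0j), -0.14+0.42j, (-0.14-0.42j)], [-0.71+0.00j, 0.01+0.61j, (0.01-0.61j)], [(-0.14+0j), -0.66+0.00j, -0.66-0.00j]]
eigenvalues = [(0.14+0j), (-0.03+0.17j), (-0.03-0.17j)]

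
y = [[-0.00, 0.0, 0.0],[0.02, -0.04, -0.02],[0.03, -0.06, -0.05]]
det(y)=0.000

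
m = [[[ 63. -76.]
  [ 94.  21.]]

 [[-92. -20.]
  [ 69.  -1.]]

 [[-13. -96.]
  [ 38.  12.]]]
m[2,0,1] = -96.0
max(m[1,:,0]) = 69.0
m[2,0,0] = -13.0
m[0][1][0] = 94.0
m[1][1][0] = 69.0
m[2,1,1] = 12.0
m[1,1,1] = -1.0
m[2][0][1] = -96.0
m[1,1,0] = 69.0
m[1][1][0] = 69.0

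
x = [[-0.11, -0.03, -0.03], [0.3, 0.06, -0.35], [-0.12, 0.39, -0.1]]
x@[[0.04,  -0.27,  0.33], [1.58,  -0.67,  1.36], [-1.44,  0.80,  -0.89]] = [[-0.01, 0.03, -0.05],[0.61, -0.4, 0.49],[0.76, -0.31, 0.58]]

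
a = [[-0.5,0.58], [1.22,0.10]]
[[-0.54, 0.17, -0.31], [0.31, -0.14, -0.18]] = a @ [[0.31,-0.13,-0.10], [-0.67,0.18,-0.62]]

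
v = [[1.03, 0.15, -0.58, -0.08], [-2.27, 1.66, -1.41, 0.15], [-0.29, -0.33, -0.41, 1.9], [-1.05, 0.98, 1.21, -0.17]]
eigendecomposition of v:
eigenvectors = [[(0.33+0j), -0.24+0.15j, -0.24-0.15j, -0.10+0.00j], [(-0.42+0j), (-0.85+0j), (-0.85-0j), -0.36+0.00j], [-0.52+0.00j, (0.06+0.25j), 0.06-0.25j, -0.73+0.00j], [-0.66+0.00j, (-0.24+0.25j), (-0.24-0.25j), 0.58+0.00j]]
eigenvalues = [(1.92+0j), (1.15+0.77j), (1.15-0.77j), (-2.12+0j)]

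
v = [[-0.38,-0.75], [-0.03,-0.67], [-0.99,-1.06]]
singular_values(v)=[1.75, 0.43]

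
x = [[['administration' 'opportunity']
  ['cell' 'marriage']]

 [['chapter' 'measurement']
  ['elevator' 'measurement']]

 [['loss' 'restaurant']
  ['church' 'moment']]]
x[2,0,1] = 'restaurant'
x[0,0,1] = 'opportunity'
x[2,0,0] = 'loss'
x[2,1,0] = 'church'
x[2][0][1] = 'restaurant'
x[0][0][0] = 'administration'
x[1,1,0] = 'elevator'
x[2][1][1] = 'moment'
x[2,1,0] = 'church'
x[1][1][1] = 'measurement'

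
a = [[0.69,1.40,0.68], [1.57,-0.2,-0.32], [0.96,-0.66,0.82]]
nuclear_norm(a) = 4.57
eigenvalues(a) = [-1.61, 1.94, 0.98]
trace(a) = 1.31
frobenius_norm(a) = 2.75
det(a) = -3.07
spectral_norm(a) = 2.02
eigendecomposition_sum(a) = [[-0.56,0.67,0.25], [0.72,-0.86,-0.32], [0.42,-0.5,-0.18]] + [[1.25, 0.64, 0.58], [0.83, 0.42, 0.38], [0.58, 0.3, 0.27]] + [[0.01, 0.09, -0.14], [0.02, 0.24, -0.39], [-0.04, -0.46, 0.73]]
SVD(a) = [[-0.48, 0.87, 0.08], [-0.69, -0.33, -0.64], [-0.54, -0.36, 0.76]] @ diag([2.0189662377854423, 1.599373050305328, 0.9493056286778918]) @ [[-0.96, -0.09, -0.27], [-0.16, 0.95, 0.25], [-0.23, -0.28, 0.93]]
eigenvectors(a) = [[-0.56, 0.78, -0.17], [0.72, 0.52, -0.46], [0.42, 0.36, 0.87]]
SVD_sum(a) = [[0.93, 0.09, 0.26], [1.34, 0.12, 0.38], [1.04, 0.10, 0.29]] + [[-0.22,1.33,0.35], [0.08,-0.50,-0.13], [0.09,-0.55,-0.15]] + [[-0.02, -0.02, 0.07], [0.14, 0.17, -0.57], [-0.17, -0.21, 0.67]]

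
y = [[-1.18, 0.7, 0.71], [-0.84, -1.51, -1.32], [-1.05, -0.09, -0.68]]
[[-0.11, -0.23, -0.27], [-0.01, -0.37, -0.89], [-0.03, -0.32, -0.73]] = y@[[0.07,0.26,0.46], [0.03,0.04,0.02], [-0.07,0.07,0.36]]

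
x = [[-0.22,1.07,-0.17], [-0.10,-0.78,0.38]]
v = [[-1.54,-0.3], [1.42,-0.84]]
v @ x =[[0.37, -1.41, 0.15],[-0.23, 2.17, -0.56]]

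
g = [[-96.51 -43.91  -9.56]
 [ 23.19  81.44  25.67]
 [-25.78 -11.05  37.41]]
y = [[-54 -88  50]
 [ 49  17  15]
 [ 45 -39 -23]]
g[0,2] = -9.56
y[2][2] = -23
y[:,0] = [-54, 49, 45]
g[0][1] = -43.91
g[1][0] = 23.19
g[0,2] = -9.56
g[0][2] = -9.56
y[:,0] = [-54, 49, 45]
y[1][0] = 49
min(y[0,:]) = -88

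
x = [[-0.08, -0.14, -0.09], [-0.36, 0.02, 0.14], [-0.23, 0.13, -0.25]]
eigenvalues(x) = [0.27, -0.25, -0.33]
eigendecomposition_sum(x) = [[0.10, -0.07, -0.04], [-0.19, 0.14, 0.07], [-0.09, 0.07, 0.03]] + [[-0.11, -0.07, 0.03], [-0.19, -0.12, 0.05], [0.09, 0.06, -0.02]] + [[-0.07, 0.0, -0.08],  [0.02, -0.00, 0.02],  [-0.23, 0.0, -0.26]]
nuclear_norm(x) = 0.91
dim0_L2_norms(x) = [0.43, 0.19, 0.3]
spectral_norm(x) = 0.44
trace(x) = -0.31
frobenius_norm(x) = 0.56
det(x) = 0.02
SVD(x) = [[-0.15, 0.14, -0.98], [-0.75, -0.66, 0.02], [-0.65, 0.74, 0.20]] @ diag([0.44263741866337, 0.3016935829127997, 0.17044969236776603]) @ [[0.97, -0.18, 0.16], [0.2, 0.21, -0.96], [0.13, 0.96, 0.24]]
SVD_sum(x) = [[-0.07, 0.01, -0.01], [-0.32, 0.06, -0.05], [-0.28, 0.05, -0.05]] + [[0.01, 0.01, -0.04], [-0.04, -0.04, 0.19], [0.04, 0.05, -0.21]] + [[-0.02, -0.16, -0.04], [0.00, 0.0, 0.00], [0.0, 0.03, 0.01]]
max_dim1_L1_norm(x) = 0.61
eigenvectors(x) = [[-0.42, 0.45, 0.30], [0.82, 0.80, -0.07], [0.39, -0.39, 0.95]]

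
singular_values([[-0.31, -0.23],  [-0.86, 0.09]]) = [0.91, 0.25]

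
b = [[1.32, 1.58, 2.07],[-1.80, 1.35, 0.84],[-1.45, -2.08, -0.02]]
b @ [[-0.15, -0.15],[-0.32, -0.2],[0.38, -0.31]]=[[0.08, -1.16],[0.16, -0.26],[0.88, 0.64]]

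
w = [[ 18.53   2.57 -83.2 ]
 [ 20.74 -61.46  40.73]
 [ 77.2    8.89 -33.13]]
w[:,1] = [2.57, -61.46, 8.89]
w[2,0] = 77.2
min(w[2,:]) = -33.13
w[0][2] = -83.2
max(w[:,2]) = 40.73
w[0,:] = [18.53, 2.57, -83.2]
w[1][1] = -61.46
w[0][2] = -83.2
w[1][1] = -61.46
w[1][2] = 40.73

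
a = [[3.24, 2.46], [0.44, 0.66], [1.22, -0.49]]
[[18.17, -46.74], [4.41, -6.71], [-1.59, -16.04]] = a@[[1.09, -13.59], [5.95, -1.10]]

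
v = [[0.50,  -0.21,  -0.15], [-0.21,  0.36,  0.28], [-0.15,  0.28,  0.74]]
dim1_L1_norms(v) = [0.86, 0.85, 1.17]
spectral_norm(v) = 1.00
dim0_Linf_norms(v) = [0.5, 0.36, 0.74]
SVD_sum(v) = [[0.19, -0.21, -0.33], [-0.21, 0.23, 0.37], [-0.33, 0.37, 0.59]] + [[0.29, -0.06, 0.20], [-0.06, 0.01, -0.04], [0.20, -0.04, 0.14]] + [[0.03, 0.06, -0.02], [0.06, 0.12, -0.04], [-0.02, -0.04, 0.02]]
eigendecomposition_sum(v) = [[0.19, -0.21, -0.33],[-0.21, 0.23, 0.37],[-0.33, 0.37, 0.59]] + [[0.29, -0.06, 0.20], [-0.06, 0.01, -0.04], [0.2, -0.04, 0.14]] + [[0.03, 0.06, -0.02], [0.06, 0.12, -0.04], [-0.02, -0.04, 0.02]]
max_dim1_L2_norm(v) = 0.81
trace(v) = 1.60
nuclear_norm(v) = 1.60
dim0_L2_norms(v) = [0.56, 0.5, 0.81]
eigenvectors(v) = [[-0.43,  0.81,  -0.40], [0.48,  -0.17,  -0.86], [0.77,  0.56,  0.31]]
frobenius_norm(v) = 1.10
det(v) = 0.07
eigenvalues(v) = [1.0, 0.44, 0.16]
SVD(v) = [[-0.43, -0.81, -0.4],[0.48, 0.17, -0.86],[0.77, -0.56, 0.31]] @ diag([0.9989487782512506, 0.4395760564822572, 0.16147516526649197]) @ [[-0.43, 0.48, 0.77],  [-0.81, 0.17, -0.56],  [-0.40, -0.86, 0.31]]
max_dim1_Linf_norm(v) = 0.74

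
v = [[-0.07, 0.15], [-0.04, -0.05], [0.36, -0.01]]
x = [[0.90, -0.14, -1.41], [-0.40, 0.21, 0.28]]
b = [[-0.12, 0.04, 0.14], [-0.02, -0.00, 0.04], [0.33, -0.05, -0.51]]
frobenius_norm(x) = 1.76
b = v @ x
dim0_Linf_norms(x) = [0.9, 0.21, 1.41]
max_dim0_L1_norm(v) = 0.47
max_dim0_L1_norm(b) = 0.69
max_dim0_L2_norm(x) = 1.44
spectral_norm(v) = 0.37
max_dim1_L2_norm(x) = 1.68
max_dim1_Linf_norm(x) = 1.41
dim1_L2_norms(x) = [1.68, 0.53]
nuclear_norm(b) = 0.67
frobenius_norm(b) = 0.64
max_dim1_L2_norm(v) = 0.36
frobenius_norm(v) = 0.40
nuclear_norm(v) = 0.52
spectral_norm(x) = 1.74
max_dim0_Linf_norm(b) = 0.51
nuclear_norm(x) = 1.99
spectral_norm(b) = 0.64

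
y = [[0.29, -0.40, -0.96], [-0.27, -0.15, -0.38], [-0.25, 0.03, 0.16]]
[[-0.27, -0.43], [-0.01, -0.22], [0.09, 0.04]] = y @ [[-0.25,0.12], [0.12,0.18], [0.16,0.41]]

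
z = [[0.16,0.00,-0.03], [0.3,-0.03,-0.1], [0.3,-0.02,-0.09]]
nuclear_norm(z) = 0.50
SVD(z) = [[-0.34, 0.86, -0.37], [-0.67, -0.50, -0.55], [-0.66, 0.06, 0.75]] @ diag([0.4746769065738818, 0.024044099868039636, 0.001927596167791011]) @ [[-0.96, 0.07, 0.29], [0.27, 0.57, 0.77], [-0.11, 0.82, -0.57]]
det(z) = 0.00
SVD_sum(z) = [[0.15,-0.01,-0.05], [0.30,-0.02,-0.09], [0.3,-0.02,-0.09]] + [[0.01, 0.01, 0.02], [-0.0, -0.01, -0.01], [0.00, 0.00, 0.0]] + [[0.0, -0.0, 0.00], [0.0, -0.0, 0.00], [-0.0, 0.0, -0.00]]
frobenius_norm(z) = 0.48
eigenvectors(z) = [[-0.50, 0.08, 0.1], [-0.56, 0.79, -0.85], [-0.66, 0.61, 0.52]]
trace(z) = 0.04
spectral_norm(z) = 0.47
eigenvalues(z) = [0.12, -0.08, -0.0]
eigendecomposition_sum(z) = [[0.15, 0.00, -0.02],  [0.16, 0.00, -0.02],  [0.19, 0.00, -0.03]] + [[0.01, -0.0, -0.01], [0.14, -0.03, -0.08], [0.11, -0.02, -0.06]] + [[0.00, 0.0, -0.00], [-0.00, -0.0, 0.0], [0.00, 0.00, -0.00]]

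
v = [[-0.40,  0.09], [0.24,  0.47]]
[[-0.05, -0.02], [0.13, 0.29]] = v @ [[0.17, 0.18], [0.18, 0.53]]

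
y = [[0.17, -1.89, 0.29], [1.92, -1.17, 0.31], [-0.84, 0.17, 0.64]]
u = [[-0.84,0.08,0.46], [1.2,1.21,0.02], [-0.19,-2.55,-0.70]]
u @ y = [[-0.38, 1.57, 0.08], [2.51, -3.68, 0.74], [-4.34, 3.22, -1.29]]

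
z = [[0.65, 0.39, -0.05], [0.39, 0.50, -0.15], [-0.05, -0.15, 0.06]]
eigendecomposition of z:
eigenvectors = [[0.75,  0.63,  -0.18], [0.64,  -0.65,  0.41], [-0.14,  0.42,  0.9]]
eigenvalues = [0.99, 0.22, 0.0]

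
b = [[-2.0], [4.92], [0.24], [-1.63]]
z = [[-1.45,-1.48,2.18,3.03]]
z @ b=[[-8.8]]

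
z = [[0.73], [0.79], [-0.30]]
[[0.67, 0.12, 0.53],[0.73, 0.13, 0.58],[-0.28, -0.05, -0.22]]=z @ [[0.92, 0.17, 0.73]]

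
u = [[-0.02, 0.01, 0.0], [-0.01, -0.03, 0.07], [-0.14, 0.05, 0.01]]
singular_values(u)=[0.15, 0.08, 0.0]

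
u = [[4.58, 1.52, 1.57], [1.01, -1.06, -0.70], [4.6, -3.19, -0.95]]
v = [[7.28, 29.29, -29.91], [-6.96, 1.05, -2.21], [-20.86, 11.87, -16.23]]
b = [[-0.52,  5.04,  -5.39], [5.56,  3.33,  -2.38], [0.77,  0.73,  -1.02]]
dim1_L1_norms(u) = [7.67, 2.77, 8.74]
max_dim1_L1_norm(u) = 8.74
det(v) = -75.52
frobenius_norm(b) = 10.23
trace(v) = -7.90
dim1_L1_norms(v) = [66.48, 10.22, 48.96]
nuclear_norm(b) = 14.16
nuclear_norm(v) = 69.71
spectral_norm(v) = 46.54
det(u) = -6.45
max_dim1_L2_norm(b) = 7.4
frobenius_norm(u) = 7.79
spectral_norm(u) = 6.75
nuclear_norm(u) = 10.87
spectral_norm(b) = 8.95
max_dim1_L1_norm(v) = 66.48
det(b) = 12.15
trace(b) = 1.79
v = u @ b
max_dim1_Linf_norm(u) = 4.6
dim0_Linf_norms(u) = [4.6, 3.19, 1.57]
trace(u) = 2.57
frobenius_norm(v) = 51.96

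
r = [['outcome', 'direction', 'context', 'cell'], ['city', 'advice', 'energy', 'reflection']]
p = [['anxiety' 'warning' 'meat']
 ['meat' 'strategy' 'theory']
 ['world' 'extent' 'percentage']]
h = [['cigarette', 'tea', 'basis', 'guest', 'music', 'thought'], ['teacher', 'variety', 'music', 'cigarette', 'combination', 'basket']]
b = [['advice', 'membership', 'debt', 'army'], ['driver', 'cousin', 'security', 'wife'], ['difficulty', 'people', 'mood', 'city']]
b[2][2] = 'mood'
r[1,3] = 'reflection'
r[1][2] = 'energy'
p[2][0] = 'world'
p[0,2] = 'meat'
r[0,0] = 'outcome'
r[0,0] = 'outcome'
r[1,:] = ['city', 'advice', 'energy', 'reflection']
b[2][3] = 'city'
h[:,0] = ['cigarette', 'teacher']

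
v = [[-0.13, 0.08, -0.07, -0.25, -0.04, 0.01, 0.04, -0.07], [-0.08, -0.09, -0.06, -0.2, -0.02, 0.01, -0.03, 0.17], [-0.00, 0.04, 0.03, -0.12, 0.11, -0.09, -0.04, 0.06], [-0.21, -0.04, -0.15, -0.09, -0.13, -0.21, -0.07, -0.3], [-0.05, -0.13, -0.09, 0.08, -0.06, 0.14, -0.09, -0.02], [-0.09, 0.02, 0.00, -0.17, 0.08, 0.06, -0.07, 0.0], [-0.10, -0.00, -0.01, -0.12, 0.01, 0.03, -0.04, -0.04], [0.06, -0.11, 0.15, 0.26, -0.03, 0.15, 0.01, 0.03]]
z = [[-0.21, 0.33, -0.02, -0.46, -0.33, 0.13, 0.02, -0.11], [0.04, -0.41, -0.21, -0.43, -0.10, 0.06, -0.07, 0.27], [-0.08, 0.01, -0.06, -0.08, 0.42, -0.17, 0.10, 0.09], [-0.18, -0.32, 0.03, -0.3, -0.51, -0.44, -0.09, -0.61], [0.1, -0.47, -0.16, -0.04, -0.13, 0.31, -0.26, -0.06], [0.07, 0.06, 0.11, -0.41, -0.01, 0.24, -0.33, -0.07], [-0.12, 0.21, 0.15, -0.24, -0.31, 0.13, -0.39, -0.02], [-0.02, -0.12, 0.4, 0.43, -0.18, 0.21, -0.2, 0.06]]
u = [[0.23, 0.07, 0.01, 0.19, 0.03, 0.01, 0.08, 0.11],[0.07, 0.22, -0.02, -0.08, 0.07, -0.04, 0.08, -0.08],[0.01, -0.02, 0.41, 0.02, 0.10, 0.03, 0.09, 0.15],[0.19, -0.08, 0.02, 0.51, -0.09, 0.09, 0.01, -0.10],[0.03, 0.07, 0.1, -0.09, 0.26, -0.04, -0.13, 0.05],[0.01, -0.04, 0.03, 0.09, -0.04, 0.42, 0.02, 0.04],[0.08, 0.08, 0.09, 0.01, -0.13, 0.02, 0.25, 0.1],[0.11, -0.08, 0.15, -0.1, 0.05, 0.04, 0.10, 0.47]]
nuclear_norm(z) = 4.82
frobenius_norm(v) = 0.86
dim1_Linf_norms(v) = [0.25, 0.2, 0.12, 0.3, 0.14, 0.17, 0.12, 0.26]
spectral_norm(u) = 0.69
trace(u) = 2.77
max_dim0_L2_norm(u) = 0.57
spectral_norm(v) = 0.62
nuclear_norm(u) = 2.77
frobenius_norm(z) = 1.99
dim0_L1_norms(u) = [0.73, 0.66, 0.83, 1.09, 0.77, 0.69, 0.76, 1.1]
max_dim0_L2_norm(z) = 0.95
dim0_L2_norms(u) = [0.34, 0.28, 0.46, 0.57, 0.34, 0.44, 0.33, 0.53]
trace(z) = -1.20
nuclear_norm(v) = 1.82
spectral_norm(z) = 1.21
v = z @ u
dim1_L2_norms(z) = [0.71, 0.7, 0.49, 1.03, 0.67, 0.6, 0.64, 0.69]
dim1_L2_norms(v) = [0.31, 0.3, 0.21, 0.48, 0.26, 0.23, 0.17, 0.36]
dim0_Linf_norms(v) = [0.21, 0.13, 0.15, 0.26, 0.13, 0.21, 0.09, 0.3]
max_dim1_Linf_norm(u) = 0.51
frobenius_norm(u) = 1.20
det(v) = -0.00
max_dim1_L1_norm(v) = 1.2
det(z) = -0.00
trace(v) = -0.29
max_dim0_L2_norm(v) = 0.49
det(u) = -0.00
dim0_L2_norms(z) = [0.34, 0.81, 0.52, 0.95, 0.84, 0.68, 0.63, 0.69]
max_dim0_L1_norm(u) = 1.1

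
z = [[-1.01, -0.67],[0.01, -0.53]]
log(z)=[[(0.01+3.14j), 0.90+0.00j], [(-0.01-0j), -0.63+3.14j]]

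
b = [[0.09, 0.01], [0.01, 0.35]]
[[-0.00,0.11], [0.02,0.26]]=b@[[-0.04, 1.12], [0.07, 0.72]]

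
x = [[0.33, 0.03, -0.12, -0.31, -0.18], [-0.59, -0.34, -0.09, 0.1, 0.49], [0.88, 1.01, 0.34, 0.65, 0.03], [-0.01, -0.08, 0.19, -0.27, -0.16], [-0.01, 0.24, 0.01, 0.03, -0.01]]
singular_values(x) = [1.65, 0.81, 0.28, 0.17, 0.17]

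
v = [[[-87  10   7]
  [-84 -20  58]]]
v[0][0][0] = -87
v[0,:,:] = [[-87, 10, 7], [-84, -20, 58]]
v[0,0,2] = 7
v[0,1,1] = -20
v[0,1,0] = -84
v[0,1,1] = -20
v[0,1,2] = 58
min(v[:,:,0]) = -87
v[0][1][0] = -84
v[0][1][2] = 58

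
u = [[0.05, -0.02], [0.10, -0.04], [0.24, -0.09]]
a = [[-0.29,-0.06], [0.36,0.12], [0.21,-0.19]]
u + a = [[-0.24, -0.08], [0.46, 0.08], [0.45, -0.28]]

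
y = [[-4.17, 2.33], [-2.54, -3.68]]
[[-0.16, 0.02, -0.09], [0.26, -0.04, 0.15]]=y @ [[0.00, -0.00, 0.0], [-0.07, 0.01, -0.04]]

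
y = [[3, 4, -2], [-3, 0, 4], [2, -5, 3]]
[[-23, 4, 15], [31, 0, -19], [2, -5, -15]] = y@[[-5, 0, 1], [0, 1, 1], [4, 0, -4]]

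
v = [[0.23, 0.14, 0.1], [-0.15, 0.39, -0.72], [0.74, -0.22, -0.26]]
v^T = [[0.23, -0.15, 0.74], [0.14, 0.39, -0.22], [0.10, -0.72, -0.26]]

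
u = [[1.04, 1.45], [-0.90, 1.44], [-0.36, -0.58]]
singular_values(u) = [2.14, 1.4]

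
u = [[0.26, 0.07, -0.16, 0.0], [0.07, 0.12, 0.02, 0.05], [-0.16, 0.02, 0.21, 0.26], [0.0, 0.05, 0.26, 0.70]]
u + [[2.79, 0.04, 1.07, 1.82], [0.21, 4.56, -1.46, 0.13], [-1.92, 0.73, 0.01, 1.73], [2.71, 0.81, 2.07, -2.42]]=[[3.05, 0.11, 0.91, 1.82], [0.28, 4.68, -1.44, 0.18], [-2.08, 0.75, 0.22, 1.99], [2.71, 0.86, 2.33, -1.72]]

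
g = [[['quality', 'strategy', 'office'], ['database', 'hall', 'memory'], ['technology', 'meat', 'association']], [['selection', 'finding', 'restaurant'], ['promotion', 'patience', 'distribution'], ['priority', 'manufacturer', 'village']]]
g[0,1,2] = 'memory'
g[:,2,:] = [['technology', 'meat', 'association'], ['priority', 'manufacturer', 'village']]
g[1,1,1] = 'patience'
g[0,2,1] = 'meat'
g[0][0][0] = 'quality'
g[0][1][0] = 'database'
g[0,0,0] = 'quality'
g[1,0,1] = 'finding'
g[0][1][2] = 'memory'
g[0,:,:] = [['quality', 'strategy', 'office'], ['database', 'hall', 'memory'], ['technology', 'meat', 'association']]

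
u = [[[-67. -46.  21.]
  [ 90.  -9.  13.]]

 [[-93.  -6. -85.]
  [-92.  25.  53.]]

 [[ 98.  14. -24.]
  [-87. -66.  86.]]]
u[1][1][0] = -92.0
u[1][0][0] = -93.0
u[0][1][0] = 90.0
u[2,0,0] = 98.0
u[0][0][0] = -67.0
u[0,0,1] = -46.0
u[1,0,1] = -6.0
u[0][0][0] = -67.0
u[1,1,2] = 53.0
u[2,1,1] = -66.0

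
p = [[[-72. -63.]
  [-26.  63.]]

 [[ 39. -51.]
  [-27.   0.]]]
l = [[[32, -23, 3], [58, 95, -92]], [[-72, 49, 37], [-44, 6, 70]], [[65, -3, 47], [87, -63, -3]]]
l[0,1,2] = -92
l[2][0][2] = 47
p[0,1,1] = 63.0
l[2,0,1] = -3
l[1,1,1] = 6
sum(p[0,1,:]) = 37.0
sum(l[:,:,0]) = 126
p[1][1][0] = -27.0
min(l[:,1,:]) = -92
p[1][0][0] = 39.0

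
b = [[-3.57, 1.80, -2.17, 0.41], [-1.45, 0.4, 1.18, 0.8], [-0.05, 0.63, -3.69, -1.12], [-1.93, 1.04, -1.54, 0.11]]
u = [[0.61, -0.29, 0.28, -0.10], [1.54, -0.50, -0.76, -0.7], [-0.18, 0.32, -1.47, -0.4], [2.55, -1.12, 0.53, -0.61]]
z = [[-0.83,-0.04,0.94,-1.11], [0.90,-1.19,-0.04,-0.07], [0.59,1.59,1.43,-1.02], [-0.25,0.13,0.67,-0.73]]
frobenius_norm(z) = 3.47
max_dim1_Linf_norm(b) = 3.69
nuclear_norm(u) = 5.27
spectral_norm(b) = 5.85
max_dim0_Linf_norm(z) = 1.59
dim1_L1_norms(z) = [2.92, 2.2, 4.63, 1.78]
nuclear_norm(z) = 5.68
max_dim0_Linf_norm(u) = 2.55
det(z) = -0.10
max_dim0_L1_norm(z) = 3.08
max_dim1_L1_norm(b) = 7.95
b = z @ u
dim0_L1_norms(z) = [2.57, 2.95, 3.08, 2.93]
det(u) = -0.00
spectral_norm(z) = 2.84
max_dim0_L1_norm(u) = 4.88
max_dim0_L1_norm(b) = 8.58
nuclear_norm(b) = 9.52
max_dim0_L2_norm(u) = 3.05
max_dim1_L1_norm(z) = 4.63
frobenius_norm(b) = 6.90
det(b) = 0.00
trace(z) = -1.32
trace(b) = -6.75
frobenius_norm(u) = 3.89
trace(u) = -1.97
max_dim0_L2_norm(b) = 4.7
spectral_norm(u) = 3.42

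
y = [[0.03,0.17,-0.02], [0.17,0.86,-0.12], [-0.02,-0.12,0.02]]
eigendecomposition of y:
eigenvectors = [[-0.19, -0.89, 0.41], [-0.97, 0.23, 0.05], [0.14, 0.39, 0.91]]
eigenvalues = [0.91, -0.0, 0.0]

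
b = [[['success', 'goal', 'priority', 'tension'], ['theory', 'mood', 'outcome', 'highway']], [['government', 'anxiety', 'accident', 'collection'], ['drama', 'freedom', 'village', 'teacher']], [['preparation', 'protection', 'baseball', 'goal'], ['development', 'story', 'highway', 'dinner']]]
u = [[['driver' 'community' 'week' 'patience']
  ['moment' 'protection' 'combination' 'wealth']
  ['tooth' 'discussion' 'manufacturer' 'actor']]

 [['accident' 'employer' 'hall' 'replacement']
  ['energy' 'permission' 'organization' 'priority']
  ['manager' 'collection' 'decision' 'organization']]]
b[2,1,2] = 'highway'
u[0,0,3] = 'patience'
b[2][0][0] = 'preparation'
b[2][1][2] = 'highway'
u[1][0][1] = 'employer'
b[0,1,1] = 'mood'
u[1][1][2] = 'organization'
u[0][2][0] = 'tooth'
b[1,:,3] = ['collection', 'teacher']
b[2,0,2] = 'baseball'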